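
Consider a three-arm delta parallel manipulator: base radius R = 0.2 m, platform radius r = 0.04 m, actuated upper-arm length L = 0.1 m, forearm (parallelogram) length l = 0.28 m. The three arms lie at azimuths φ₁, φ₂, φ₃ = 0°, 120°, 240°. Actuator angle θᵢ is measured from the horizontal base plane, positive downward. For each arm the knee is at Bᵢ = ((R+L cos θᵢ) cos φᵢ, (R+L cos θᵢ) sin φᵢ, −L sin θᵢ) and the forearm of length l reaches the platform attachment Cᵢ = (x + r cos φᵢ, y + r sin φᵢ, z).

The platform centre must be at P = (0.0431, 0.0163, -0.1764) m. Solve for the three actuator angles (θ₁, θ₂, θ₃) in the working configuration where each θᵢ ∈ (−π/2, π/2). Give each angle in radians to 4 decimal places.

θ₁ = 0.0008, θ₂ = 0.6112, θ₃ = 0.8723

arm 1 (φ=0.0°): x'=0.0431, y'=0.0163
  A cos θ + B sin θ = C:  0.1169·cos θ + -0.1764·sin θ = 0.1168
  θ1 = atan2(B,A) + arccos(C/0.2116) = 0.0008
arm 2 (φ=120.0°): x'=-0.0074, y'=-0.0455
  e−x'=0.1674;  (l²−L²−(e−x')²−y'²−z²)/2L = 0.0359
  γ=atan2(-0.1764,0.1674)=-0.8115;  ψ=arccos(0.1476)=1.4226;  θ2=γ+ψ≈0.6112
rotate P by −φ3: (-0.0357, 0.0292, -0.1764)
  A=0.1957, B=-0.1764, C=(l²−L²−A²−y'²−z²)/(2L)=-0.0093
  √(A²+B²)=0.2634;  θ3 = -0.7337+1.6060 ≈ 0.8723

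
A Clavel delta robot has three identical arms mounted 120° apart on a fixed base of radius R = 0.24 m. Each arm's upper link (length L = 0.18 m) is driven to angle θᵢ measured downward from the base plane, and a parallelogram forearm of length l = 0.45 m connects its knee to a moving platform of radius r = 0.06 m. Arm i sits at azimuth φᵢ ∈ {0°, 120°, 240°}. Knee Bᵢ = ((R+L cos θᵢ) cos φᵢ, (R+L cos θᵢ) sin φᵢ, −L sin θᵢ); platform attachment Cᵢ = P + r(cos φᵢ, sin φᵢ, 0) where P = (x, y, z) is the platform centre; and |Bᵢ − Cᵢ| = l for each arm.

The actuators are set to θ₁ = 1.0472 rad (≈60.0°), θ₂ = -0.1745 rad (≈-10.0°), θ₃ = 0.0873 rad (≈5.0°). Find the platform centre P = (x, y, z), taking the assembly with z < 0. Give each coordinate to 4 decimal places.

(-0.1502, 0.0235, -0.3151)

centre 1 = (0.2700·cos0.0°, 0.2700·sin0.0°, -0.1559) = (0.2700, 0.0000, -0.1559)
arm 2 at φ=120.0°: ρ2 = 0.3573;  centre 2 = (-0.1786, 0.3094, 0.0313)
centre 3 = (0.3593·cos240.0°, 0.3593·sin240.0°, -0.0157) = (-0.1797, -0.3112, -0.0157)
|centre ₂|²−|centre ₁|² = 0.0314;  |centre ₃|²−|centre ₁|² = 0.0322
[-0.8973 0.6188 0.3743]·P = 0.0314;  [-0.8993 -0.6224 0.2804]·P = 0.0322
det = 1.1149;  x = -0.0354+0.3645z,  y = -0.0005+-0.0762z
into |P−centre ₁|² = l²: 1.1387z² + 0.0892z + -0.0849 = 0;  Δ = 0.3948;  z = -0.3151 or 0.2367 → z<0 root = -0.3151
x = -0.1502, y = 0.0235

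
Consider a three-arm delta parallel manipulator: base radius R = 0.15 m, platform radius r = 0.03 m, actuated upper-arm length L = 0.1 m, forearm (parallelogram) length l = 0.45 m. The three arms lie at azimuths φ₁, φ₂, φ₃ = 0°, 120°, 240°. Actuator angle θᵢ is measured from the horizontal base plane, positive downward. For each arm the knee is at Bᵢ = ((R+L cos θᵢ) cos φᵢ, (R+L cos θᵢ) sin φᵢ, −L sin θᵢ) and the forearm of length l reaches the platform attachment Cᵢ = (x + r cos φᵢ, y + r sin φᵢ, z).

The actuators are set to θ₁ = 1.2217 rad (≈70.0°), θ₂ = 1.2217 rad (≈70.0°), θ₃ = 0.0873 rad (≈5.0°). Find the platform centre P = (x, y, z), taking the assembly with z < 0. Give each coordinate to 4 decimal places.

φ1=0.0°: virtual centre (0.1542, 0.0000, -0.0940), radius l
φ2=120.0°: virtual centre (-0.0771, 0.1335, -0.0940), radius l
φ3=240.0°: virtual centre (-0.1098, -0.1902, -0.0087), radius l
subtract pairs → two planes through P
[-0.4626 0.2671 0.0000]·P = 0.0000;  [-0.5280 -0.3804 0.1705]·P = 0.0157
Cramer: x(z) = -0.0132+0.1437z;  y(z) = -0.0229+0.2488z
quadratic in z: (1.0825)z²+(0.1284)z+(-0.1651)=0, √Δ=0.8553 → z ∈ {-0.4543, 0.3357}; z = -0.4543 (taking z<0)
x = -0.0785, y = -0.1360

(-0.0785, -0.1360, -0.4543)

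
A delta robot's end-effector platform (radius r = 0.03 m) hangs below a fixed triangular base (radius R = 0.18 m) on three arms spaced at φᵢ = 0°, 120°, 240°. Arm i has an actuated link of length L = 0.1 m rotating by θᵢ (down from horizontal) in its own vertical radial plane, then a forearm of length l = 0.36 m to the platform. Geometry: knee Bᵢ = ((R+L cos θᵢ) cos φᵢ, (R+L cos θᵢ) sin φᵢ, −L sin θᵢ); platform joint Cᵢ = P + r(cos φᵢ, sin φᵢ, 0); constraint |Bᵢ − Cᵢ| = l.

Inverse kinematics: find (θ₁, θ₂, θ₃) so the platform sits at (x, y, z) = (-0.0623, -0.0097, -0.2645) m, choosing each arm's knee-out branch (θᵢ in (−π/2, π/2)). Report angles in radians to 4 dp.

θ₁ = 0.6103, θ₂ = -0.0878, θ₃ = -0.2618

rotate P by −φ1: (-0.0623, -0.0097, -0.2645)
  A cos θ + B sin θ = C:  0.2123·cos θ + -0.2645·sin θ = 0.0224
  √(A²+B²)=0.3392;  θ1 = -0.8944+1.5048 ≈ 0.6103
rotate P by −φ2: (0.0227, 0.0588, -0.2645)
  A cos θ + B sin θ = C:  0.1273·cos θ + -0.2645·sin θ = 0.1499
  θ2 = atan2(B,A) + arccos(C/0.2935) = -0.0878
rotate P by −φ3: (0.0396, -0.0491, -0.2645)
  A=0.1104, B=-0.2645, C=(l²−L²−A²−y'²−z²)/(2L)=0.1751
  √(A²+B²)=0.2866;  θ3 = -1.1752+0.9134 ≈ -0.2618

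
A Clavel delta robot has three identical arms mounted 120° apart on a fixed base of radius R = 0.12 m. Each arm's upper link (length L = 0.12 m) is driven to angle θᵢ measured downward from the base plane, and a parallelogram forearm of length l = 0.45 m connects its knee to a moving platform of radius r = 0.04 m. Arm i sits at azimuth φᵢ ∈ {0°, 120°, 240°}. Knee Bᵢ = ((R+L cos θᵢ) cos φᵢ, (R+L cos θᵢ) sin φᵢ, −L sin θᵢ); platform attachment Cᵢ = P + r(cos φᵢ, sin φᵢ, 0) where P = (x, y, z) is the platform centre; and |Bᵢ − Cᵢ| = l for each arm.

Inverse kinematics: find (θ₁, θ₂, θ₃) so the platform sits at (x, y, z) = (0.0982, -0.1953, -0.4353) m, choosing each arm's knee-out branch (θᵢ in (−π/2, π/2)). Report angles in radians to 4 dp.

θ₁ = 0.3493, θ₂ = 1.3966, θ₃ = 0.2623

φ1=0.0° → target in arm frame (0.0982, -0.1953)
  e−x'=-0.0182;  (l²−L²−(e−x')²−y'²−z²)/2L = -0.1661
  θ1 = atan2(B,A) + arccos(C/0.4357) = 0.3493
φ2=120.0° → target in arm frame (-0.2182, 0.0126)
  A cos θ + B sin θ = C:  0.2982·cos θ + -0.4353·sin θ = -0.3770
  θ2 = atan2(B,A) + arccos(C/0.5277) = 1.3966
φ3=240.0° → target in arm frame (0.1200, 0.1827)
  A cos θ + B sin θ = C:  -0.0400·cos θ + -0.4353·sin θ = -0.1515
  θ3 = atan2(B,A) + arccos(C/0.4371) = 0.2623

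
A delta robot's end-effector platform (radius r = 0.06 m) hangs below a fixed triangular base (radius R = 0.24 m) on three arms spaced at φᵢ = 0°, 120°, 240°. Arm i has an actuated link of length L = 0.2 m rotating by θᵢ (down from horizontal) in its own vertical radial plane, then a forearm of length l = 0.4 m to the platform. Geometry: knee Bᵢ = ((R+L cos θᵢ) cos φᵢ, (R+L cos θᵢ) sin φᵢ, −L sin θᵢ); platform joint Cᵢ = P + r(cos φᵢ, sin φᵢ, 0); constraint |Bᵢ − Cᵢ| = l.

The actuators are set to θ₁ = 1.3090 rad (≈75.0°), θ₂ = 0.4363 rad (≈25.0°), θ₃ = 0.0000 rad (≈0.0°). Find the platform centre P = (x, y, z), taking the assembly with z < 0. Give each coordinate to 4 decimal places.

φ1=0.0°: virtual centre (0.2318, 0.0000, -0.1932), radius l
arm 2 at φ=120.0°: ρ2 = 0.3613;  O2 = (-0.1806, 0.3129, -0.0845)
O3 = (0.3800·cos240.0°, 0.3800·sin240.0°, 0.0000) = (-0.1900, -0.3291, 0.0000)
subtract pairs → two planes through P
[-0.8248 0.6257 0.2173]·P = 0.0466;  [-0.8435 -0.6582 0.3864]·P = 0.0534
Cramer: x(z) = -0.0598+0.3594z;  y(z) = -0.0044+0.1264z
quadratic in z: (1.1452)z²+(0.1757)z+(-0.0376)=0, √Δ=0.4508 → z ∈ {-0.2735, 0.1201}; z = -0.2735 (taking z<0)
x = -0.1581, y = -0.0390

(-0.1581, -0.0390, -0.2735)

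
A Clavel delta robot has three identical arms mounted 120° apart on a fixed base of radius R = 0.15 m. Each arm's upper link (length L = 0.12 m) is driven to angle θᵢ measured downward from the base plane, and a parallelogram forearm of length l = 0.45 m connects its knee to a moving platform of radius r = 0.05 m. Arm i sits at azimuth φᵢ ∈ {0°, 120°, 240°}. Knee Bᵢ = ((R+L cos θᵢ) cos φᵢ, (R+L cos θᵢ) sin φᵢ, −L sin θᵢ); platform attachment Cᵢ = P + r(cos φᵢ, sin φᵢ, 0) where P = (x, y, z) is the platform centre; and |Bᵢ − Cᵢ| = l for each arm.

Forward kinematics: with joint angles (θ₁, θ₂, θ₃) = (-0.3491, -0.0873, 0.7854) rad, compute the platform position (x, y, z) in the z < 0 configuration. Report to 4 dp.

(0.1036, 0.1182, -0.3792)

O1 = (0.2128·cos0.0°, 0.2128·sin0.0°, 0.0410) = (0.2128, 0.0000, 0.0410)
φ2=120.0°: virtual centre (-0.1098, 0.1901, 0.0105), radius l
O3 = (0.1849·cos240.0°, 0.1849·sin240.0°, -0.0849) = (-0.0924, -0.1601, -0.0849)
subtract pairs → two planes through P
linear system: -0.6451x+0.3803y = 0.0014−-0.0612z; -0.6104x+-0.3202y = -0.0056−-0.2518z
Cramer: x(z) = 0.0038-0.2629z;  y(z) = 0.0101-0.2852z
sphere 1 gives Az²+Bz+C=0 with A=1.1505, B=0.0220, C=-0.1571;  B²−4AC=0.7233;  roots -0.3792, 0.3601;  negative root z = -0.3792
x = 0.1036, y = 0.1182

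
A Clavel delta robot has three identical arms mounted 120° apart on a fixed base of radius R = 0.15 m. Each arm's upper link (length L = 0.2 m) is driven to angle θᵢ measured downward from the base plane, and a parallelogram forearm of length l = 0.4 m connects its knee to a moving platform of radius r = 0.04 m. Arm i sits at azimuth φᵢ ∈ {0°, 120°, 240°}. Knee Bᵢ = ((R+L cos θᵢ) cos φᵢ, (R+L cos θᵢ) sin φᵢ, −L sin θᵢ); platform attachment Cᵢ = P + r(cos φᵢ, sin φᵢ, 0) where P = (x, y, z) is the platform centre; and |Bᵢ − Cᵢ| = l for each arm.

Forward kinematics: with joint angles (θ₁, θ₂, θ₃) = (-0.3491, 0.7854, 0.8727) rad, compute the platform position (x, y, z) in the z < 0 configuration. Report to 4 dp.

arm 1 at φ=0.0°: (R−r)+L cos θ1 = 0.2979;  O1 = (0.2979, 0.0000, 0.0684)
arm 2 at φ=120.0°: (R−r)+L cos θ2 = 0.2514;  O2 = (-0.1257, 0.2177, -0.1414)
arm 3 at φ=240.0°: (R−r)+L cos θ3 = 0.2386;  O3 = (-0.1193, -0.2066, -0.1532)
subtract pairs → two planes through P
linear system: -0.8473x+0.4355y = -0.0102−-0.4197z; -0.8344x+-0.4132y = -0.0131−-0.4432z
det = 0.7135;  x = 0.0139+-0.5136z,  y = 0.0035+-0.0356z
quadratic in z: (1.2650)z²+(0.1547)z+(-0.0746)=0, √Δ=0.6337 → z ∈ {-0.3116, 0.1893}; z = -0.3116 (taking z<0)
x = 0.1739, y = 0.0146

(0.1739, 0.0146, -0.3116)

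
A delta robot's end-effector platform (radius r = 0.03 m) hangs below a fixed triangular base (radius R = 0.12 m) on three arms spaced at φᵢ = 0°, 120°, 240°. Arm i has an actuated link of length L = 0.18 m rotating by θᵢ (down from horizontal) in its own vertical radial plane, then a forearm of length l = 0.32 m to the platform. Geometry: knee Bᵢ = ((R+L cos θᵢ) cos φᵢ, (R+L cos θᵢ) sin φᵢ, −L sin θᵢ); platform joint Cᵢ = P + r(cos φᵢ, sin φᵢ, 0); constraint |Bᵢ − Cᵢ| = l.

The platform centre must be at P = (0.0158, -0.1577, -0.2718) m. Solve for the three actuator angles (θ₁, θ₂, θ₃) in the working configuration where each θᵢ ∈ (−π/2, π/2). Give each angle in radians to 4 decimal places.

rotate P by −φ1: (0.0158, -0.1577, -0.2718)
  e−x'=0.0742;  (l²−L²−(e−x')²−y'²−z²)/2L = -0.0951
  √(A²+B²)=0.2817;  θ1 = -1.3043+1.9152 ≈ 0.6109
rotate P by −φ2: (-0.1445, 0.0652, -0.2718)
  A=0.2345, B=-0.2718, C=(l²−L²−A²−y'²−z²)/(2L)=-0.1753
  θ2 = atan2(B,A) + arccos(C/0.3590) = 1.2219
arm 3 (φ=240.0°): x'=0.1287, y'=0.0925
  A cos θ + B sin θ = C:  -0.0387·cos θ + -0.2718·sin θ = -0.0387
  γ=atan2(-0.2718,-0.0387)=-1.7121;  ψ=arccos(-0.1410)=1.7122;  θ3=γ+ψ≈0.0001

θ₁ = 0.6109, θ₂ = 1.2219, θ₃ = 0.0001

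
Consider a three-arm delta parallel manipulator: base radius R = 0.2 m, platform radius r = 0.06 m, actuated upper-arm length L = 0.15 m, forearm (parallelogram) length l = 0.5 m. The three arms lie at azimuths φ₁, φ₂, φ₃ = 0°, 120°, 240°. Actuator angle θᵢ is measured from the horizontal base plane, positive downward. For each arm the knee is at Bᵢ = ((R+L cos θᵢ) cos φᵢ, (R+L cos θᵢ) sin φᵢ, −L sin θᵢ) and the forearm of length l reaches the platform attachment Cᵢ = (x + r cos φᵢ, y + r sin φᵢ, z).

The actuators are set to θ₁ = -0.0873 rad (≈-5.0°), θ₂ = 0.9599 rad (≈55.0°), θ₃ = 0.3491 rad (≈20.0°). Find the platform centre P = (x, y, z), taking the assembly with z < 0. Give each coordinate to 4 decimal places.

(0.1258, -0.0986, -0.4490)

φ1=0.0°: virtual centre (0.2894, 0.0000, 0.0131), radius l
arm 2 at φ=120.0°: e+L cos θ2 = 0.2260;  centre 2 = (-0.1130, 0.1958, -0.1229)
φ3=240.0°: virtual centre (-0.1405, -0.2433, -0.0513), radius l
|centre ₂|²−|centre ₁|² = -0.0177;  |centre ₃|²−|centre ₁|² = -0.0024
[-0.8049 0.3915 -0.2719]·P = -0.0177;  [-0.8598 -0.4866 -0.1288]·P = -0.0024
det = 0.7283;  x = 0.0131+-0.2509z,  y = -0.0183+0.1787z
quadratic in z: (1.0949)z²+(0.1059)z+(-0.1732)=0, √Δ=0.8772 → z ∈ {-0.4490, 0.3522}; z = -0.4490 (taking z<0)
x = 0.1258, y = -0.0986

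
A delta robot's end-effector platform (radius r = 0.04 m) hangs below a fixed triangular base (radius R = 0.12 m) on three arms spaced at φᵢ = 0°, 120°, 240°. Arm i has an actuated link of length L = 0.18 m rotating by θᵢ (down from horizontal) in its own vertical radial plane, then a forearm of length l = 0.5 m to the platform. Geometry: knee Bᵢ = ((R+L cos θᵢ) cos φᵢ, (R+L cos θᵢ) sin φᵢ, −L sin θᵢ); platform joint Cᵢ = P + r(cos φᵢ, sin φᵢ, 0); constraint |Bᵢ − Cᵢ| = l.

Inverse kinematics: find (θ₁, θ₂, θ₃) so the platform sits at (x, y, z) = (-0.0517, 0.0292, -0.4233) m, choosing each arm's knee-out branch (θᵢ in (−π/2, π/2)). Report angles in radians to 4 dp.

arm 1 (φ=0.0°): x'=-0.0517, y'=0.0292
  A=0.1317, B=-0.4233, C=(l²−L²−A²−y'²−z²)/(2L)=0.0562
  θ1 = atan2(B,A) + arccos(C/0.4433) = 0.1746
φ2=120.0° → target in arm frame (0.0511, 0.0302)
  A=0.0289, B=-0.4233, C=(l²−L²−A²−y'²−z²)/(2L)=0.1019
  √(A²+B²)=0.4243;  θ2 = -1.5027+1.3283 ≈ -0.1744
φ3=240.0° → target in arm frame (0.0006, -0.0594)
  A=0.0794, B=-0.4233, C=(l²−L²−A²−y'²−z²)/(2L)=0.0794
  √(A²+B²)=0.4307;  θ3 = -1.3853+1.3854 ≈ 0.0001

θ₁ = 0.1746, θ₂ = -0.1744, θ₃ = 0.0001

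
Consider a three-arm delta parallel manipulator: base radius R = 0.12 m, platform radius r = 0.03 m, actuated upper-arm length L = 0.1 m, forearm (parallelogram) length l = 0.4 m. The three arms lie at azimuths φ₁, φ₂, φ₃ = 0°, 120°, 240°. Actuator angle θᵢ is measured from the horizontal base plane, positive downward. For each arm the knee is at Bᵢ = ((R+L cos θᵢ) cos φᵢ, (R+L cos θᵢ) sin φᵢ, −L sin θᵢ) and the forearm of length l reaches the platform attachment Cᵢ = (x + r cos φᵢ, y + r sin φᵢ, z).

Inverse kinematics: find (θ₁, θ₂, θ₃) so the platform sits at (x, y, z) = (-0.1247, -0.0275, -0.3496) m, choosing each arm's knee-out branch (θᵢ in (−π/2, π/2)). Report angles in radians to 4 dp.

θ₁ = 0.7853, θ₂ = -0.0002, θ₃ = -0.2625

arm 1 (φ=0.0°): x'=-0.1247, y'=-0.0275
  A cos θ + B sin θ = C:  0.2147·cos θ + -0.3496·sin θ = -0.0954
  γ=atan2(-0.3496,0.2147)=-1.0201;  ψ=arccos(-0.2324)=1.8054;  θ1=γ+ψ≈0.7853
rotate P by −φ2: (0.0385, 0.1217, -0.3496)
  A=0.0515, B=-0.3496, C=(l²−L²−A²−y'²−z²)/(2L)=0.0515
  γ=atan2(-0.3496,0.0515)=-1.4246;  ψ=arccos(0.1459)=1.4244;  θ2=γ+ψ≈-0.0002
φ3=240.0° → target in arm frame (0.0862, -0.0942)
  A=0.0038, B=-0.3496, C=(l²−L²−A²−y'²−z²)/(2L)=0.0944
  θ3 = atan2(B,A) + arccos(C/0.3496) = -0.2625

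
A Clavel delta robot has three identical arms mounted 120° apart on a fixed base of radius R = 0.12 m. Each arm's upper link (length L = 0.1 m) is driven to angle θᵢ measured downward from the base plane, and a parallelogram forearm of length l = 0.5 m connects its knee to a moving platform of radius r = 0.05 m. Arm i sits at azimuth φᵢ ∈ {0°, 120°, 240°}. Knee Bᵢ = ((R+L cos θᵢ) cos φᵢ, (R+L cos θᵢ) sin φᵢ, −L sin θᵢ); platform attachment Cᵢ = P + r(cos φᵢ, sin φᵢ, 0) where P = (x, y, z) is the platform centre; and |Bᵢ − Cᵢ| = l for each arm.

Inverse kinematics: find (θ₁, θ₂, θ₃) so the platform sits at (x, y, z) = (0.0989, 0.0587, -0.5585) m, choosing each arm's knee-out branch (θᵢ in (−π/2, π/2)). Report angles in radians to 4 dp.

θ₁ = 0.6978, θ₂ = 1.0469, θ₃ = 1.3963

φ1=0.0° → target in arm frame (0.0989, 0.0587)
  A cos θ + B sin θ = C:  -0.0289·cos θ + -0.5585·sin θ = -0.3810
  θ1 = atan2(B,A) + arccos(C/0.5592) = 0.6978
rotate P by −φ2: (0.0014, -0.1150, -0.5585)
  e−x'=0.0686;  (l²−L²−(e−x')²−y'²−z²)/2L = -0.4493
  γ=atan2(-0.5585,0.0686)=-1.4486;  ψ=arccos(-0.7984)=2.4955;  θ2=γ+ψ≈1.0469
arm 3 (φ=240.0°): x'=-0.1003, y'=0.0563
  A=0.1703, B=-0.5585, C=(l²−L²−A²−y'²−z²)/(2L)=-0.5204
  θ3 = atan2(B,A) + arccos(C/0.5839) = 1.3963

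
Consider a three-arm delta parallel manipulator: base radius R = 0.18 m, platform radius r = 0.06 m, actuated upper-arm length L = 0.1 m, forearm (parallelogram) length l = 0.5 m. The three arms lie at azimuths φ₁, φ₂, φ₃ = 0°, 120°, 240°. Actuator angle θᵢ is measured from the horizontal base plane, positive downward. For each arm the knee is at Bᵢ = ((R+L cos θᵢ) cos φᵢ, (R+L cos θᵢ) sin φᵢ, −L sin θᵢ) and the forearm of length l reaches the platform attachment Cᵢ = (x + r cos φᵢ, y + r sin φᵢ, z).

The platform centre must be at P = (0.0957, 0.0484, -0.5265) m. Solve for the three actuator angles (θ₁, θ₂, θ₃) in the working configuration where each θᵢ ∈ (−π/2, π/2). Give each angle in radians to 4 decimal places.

rotate P by −φ1: (0.0957, 0.0484, -0.5265)
  A cos θ + B sin θ = C:  0.0243·cos θ + -0.5265·sin θ = -0.2007
  θ1 = atan2(B,A) + arccos(C/0.5271) = 0.4367
rotate P by −φ2: (-0.0059, -0.1071, -0.5265)
  e−x'=0.1259;  (l²−L²−(e−x')²−y'²−z²)/2L = -0.3226
  γ=atan2(-0.5265,0.1259)=-1.3360;  ψ=arccos(-0.5960)=2.2093;  θ2=γ+ψ≈0.8733
rotate P by −φ3: (-0.0898, 0.0587, -0.5265)
  e−x'=0.2098;  (l²−L²−(e−x')²−y'²−z²)/2L = -0.4232
  θ3 = atan2(B,A) + arccos(C/0.5667) = 1.2223

θ₁ = 0.4367, θ₂ = 0.8733, θ₃ = 1.2223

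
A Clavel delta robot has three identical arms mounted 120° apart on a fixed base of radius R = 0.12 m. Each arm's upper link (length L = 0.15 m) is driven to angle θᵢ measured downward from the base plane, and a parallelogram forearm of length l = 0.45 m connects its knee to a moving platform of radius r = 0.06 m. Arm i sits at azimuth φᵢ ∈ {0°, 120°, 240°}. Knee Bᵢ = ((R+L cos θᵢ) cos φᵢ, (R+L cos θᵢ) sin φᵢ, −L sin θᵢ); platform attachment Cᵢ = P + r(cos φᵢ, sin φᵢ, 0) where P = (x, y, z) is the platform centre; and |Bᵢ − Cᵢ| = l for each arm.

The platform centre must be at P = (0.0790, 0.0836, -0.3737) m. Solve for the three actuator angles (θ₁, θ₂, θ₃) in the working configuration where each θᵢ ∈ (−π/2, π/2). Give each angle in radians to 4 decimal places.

φ1=0.0° → target in arm frame (0.0790, 0.0836)
  A cos θ + B sin θ = C:  -0.0190·cos θ + -0.3737·sin θ = 0.1100
  θ1 = atan2(B,A) + arccos(C/0.3742) = -0.3492
arm 2 (φ=120.0°): x'=0.0329, y'=-0.1102
  A cos θ + B sin θ = C:  0.0271·cos θ + -0.3737·sin θ = 0.0916
  γ=atan2(-0.3737,0.0271)=-1.4984;  ψ=arccos(0.2444)=1.3239;  θ2=γ+ψ≈-0.1745
arm 3 (φ=240.0°): x'=-0.1119, y'=0.0266
  A=0.1719, B=-0.3737, C=(l²−L²−A²−y'²−z²)/(2L)=0.0336
  θ3 = atan2(B,A) + arccos(C/0.4113) = 0.3493

θ₁ = -0.3492, θ₂ = -0.1745, θ₃ = 0.3493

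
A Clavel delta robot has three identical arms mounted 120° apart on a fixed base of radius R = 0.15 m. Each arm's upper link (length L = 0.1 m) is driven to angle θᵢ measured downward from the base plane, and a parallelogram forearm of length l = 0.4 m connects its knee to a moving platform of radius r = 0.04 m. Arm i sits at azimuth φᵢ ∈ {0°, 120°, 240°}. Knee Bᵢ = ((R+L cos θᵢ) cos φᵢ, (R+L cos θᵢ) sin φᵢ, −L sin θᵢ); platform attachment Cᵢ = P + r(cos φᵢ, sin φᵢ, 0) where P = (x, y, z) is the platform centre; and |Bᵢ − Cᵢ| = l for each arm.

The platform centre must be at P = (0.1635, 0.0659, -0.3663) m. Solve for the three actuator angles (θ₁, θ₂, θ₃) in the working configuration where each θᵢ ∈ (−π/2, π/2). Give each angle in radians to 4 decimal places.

θ₁ = -0.2617, θ₂ = 0.7857, θ₃ = 1.3091

rotate P by −φ1: (0.1635, 0.0659, -0.3663)
  A cos θ + B sin θ = C:  -0.0535·cos θ + -0.3663·sin θ = 0.0431
  √(A²+B²)=0.3702;  θ1 = -1.7158+1.4541 ≈ -0.2617
φ2=120.0° → target in arm frame (-0.0247, -0.1745)
  A cos θ + B sin θ = C:  0.1347·cos θ + -0.3663·sin θ = -0.1639
  θ2 = atan2(B,A) + arccos(C/0.3903) = 0.7857
rotate P by −φ3: (-0.1388, 0.1086, -0.3663)
  e−x'=0.2488;  (l²−L²−(e−x')²−y'²−z²)/2L = -0.2895
  θ3 = atan2(B,A) + arccos(C/0.4428) = 1.3091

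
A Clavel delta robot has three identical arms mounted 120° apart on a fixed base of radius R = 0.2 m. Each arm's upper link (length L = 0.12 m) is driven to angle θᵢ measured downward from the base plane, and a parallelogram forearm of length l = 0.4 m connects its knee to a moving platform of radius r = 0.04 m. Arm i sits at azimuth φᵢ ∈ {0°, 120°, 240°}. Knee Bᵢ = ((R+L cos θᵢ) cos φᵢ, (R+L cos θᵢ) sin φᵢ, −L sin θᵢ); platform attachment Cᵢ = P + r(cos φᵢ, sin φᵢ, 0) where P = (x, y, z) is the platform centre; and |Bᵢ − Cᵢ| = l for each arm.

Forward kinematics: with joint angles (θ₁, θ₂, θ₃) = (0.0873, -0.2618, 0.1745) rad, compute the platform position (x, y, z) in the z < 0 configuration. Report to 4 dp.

(-0.0097, 0.0301, -0.2851)

S1 = (0.2795·cos0.0°, 0.2795·sin0.0°, -0.0105) = (0.2795, 0.0000, -0.0105)
arm 2 at φ=120.0°: ρ2 = 0.2759;  S2 = (-0.1380, 0.2389, 0.0311)
arm 3 at φ=240.0°: ρ3 = 0.2782;  S3 = (-0.1391, -0.2409, -0.0208)
eliminate P² terms by subtracting sphere 1 from 2 and 3
[-0.8350 0.4779 0.0830]·P = -0.0012;  [-0.8373 -0.4818 -0.0207]·P = -0.0004
det = 0.8024;  x = 0.0010+0.0375z,  y = -0.0008+-0.1082z
quadratic in z: (1.0131)z²+(0.0002)z+(-0.0823)=0, √Δ=0.5774 → z ∈ {-0.2851, 0.2849}; z = -0.2851 (taking z<0)
x = -0.0097, y = 0.0301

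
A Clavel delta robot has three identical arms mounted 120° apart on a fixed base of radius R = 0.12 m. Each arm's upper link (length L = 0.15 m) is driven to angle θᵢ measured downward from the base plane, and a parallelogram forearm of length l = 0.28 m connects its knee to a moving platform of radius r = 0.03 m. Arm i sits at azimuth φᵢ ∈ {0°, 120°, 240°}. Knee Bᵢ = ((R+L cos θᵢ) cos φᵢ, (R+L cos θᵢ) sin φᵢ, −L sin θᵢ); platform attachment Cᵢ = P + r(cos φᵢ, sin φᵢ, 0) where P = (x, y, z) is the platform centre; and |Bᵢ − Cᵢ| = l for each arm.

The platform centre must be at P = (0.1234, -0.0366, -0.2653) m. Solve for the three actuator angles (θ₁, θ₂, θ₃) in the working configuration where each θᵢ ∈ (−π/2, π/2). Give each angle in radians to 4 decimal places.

arm 1 (φ=0.0°): x'=0.1234, y'=-0.0366
  A=-0.0334, B=-0.2653, C=(l²−L²−A²−y'²−z²)/(2L)=-0.0565
  γ=atan2(-0.2653,-0.0334)=-1.6960;  ψ=arccos(-0.2112)=1.7836;  θ1=γ+ψ≈0.0875
rotate P by −φ2: (-0.0934, -0.0886, -0.2653)
  e−x'=0.1834;  (l²−L²−(e−x')²−y'²−z²)/2L = -0.1865
  γ=atan2(-0.2653,0.1834)=-0.9659;  ψ=arccos(-0.5784)=2.1876;  θ2=γ+ψ≈1.2216
arm 3 (φ=240.0°): x'=-0.0300, y'=0.1252
  e−x'=0.1200;  (l²−L²−(e−x')²−y'²−z²)/2L = -0.1485
  √(A²+B²)=0.2912;  θ3 = -1.1460+2.1060 ≈ 0.9600

θ₁ = 0.0875, θ₂ = 1.2216, θ₃ = 0.9600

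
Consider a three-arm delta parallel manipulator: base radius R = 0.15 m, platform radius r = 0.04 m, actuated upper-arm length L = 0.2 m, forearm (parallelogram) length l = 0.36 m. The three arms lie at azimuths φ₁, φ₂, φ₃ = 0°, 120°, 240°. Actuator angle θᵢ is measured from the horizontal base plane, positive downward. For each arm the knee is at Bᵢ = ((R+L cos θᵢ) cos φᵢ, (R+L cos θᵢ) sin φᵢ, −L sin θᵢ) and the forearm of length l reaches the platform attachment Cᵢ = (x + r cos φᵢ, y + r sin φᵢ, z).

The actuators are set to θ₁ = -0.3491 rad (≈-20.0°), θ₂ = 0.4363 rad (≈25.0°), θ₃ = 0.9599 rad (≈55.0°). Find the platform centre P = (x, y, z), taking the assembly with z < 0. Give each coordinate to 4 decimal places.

O1 = (0.2979·cos0.0°, 0.2979·sin0.0°, 0.0684) = (0.2979, 0.0000, 0.0684)
φ2=120.0°: virtual centre (-0.1456, 0.2522, -0.0845), radius l
O3 = (0.2247·cos240.0°, 0.2247·sin240.0°, -0.1638) = (-0.1124, -0.1946, -0.1638)
subtract pairs → two planes through P
[-0.8871 0.5045 -0.3059]·P = -0.0015;  [-0.8206 -0.3892 -0.4645]·P = -0.0161
det = 0.7593;  x = 0.0115+-0.4654z,  y = 0.0172+-0.2121z
quadratic in z: (1.2616)z²+(0.1225)z+(-0.0426)=0, √Δ=0.4793 → z ∈ {-0.2385, 0.1414}; z = -0.2385 (taking z<0)
x = 0.1225, y = 0.0678

(0.1225, 0.0678, -0.2385)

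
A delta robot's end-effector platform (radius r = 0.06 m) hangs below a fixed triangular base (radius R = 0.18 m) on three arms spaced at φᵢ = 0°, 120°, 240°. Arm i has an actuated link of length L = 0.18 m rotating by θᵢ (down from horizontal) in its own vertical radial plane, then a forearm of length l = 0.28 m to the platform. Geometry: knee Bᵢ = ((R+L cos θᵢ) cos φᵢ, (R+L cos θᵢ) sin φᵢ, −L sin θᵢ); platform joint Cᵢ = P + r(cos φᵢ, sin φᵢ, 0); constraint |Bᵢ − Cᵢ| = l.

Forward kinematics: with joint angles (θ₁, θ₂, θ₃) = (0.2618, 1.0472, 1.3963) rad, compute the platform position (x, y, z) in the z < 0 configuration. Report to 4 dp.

O1 = (0.2939·cos0.0°, 0.2939·sin0.0°, -0.0466) = (0.2939, 0.0000, -0.0466)
O2 = (0.2100·cos120.0°, 0.2100·sin120.0°, -0.1559) = (-0.1050, 0.1819, -0.1559)
O3 = (0.1513·cos240.0°, 0.1513·sin240.0°, -0.1773) = (-0.0756, -0.1310, -0.1773)
|O₂|²−|O₁|² = -0.0201;  |O₃|²−|O₁|² = -0.0342
plane₁₂: -0.7977x+0.3637y+-0.2186z = -0.0201
det = 0.4778;  x = 0.0371+-0.3188z,  y = 0.0260+-0.0983z
into |P−O₁|² = l²: 1.1113z² + 0.2518z + -0.0096 = 0;  Δ = 0.1062;  z = -0.2599 or 0.0333 → z<0 root = -0.2599
x = 0.1200, y = 0.0516

(0.1200, 0.0516, -0.2599)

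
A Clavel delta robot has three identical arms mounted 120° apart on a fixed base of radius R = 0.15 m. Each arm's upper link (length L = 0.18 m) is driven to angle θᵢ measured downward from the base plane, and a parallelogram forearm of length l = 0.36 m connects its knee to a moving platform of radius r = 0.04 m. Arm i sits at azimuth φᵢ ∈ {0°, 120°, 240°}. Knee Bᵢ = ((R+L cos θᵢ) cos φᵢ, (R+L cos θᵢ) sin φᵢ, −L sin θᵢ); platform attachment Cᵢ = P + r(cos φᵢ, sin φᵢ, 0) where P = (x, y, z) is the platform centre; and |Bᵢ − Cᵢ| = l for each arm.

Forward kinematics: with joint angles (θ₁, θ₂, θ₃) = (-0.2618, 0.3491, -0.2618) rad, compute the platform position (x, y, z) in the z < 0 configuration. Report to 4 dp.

(0.0264, -0.0457, -0.2008)

centre 1 = (0.2839·cos0.0°, 0.2839·sin0.0°, 0.0466) = (0.2839, 0.0000, 0.0466)
arm 2 at φ=120.0°: (R−r)+L cos θ2 = 0.2791;  centre 2 = (-0.1396, 0.2417, -0.0616)
arm 3 at φ=240.0°: (R−r)+L cos θ3 = 0.2839;  centre 3 = (-0.1419, -0.2458, 0.0466)
subtract pairs → two planes through P
plane₁₂: -0.8469x+0.4835y+-0.2163z = -0.0010
det = 0.8281;  x = 0.0006+-0.1284z,  y = -0.0011+0.2224z
into |P−centre ₁|² = l²: 1.0660z² + -0.0209z + -0.0472 = 0;  Δ = 0.2017;  z = -0.2008 or 0.2205 → z<0 root = -0.2008
x = 0.0264, y = -0.0457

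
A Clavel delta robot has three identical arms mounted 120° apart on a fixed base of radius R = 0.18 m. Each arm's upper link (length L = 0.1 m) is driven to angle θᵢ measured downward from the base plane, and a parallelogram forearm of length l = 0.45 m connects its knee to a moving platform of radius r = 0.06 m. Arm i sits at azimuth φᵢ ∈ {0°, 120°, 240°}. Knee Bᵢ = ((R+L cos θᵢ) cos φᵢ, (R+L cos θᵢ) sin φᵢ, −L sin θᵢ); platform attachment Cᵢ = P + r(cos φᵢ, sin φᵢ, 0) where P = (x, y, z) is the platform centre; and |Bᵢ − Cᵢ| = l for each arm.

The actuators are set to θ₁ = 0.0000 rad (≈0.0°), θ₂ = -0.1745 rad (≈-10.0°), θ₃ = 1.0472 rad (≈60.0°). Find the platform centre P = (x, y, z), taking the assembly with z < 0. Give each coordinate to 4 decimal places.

S1 = (0.2200·cos0.0°, 0.2200·sin0.0°, 0.0000) = (0.2200, 0.0000, 0.0000)
S2 = (0.2185·cos120.0°, 0.2185·sin120.0°, 0.0174) = (-0.1092, 0.1892, 0.0174)
φ3=240.0°: virtual centre (-0.0850, -0.1472, -0.0866), radius l
eliminate P² terms by subtracting sphere 1 from 2 and 3
plane₁₂: -0.6585x+0.3784y+0.0347z = -0.0004
Cramer: x(z) = 0.0109-0.1302z;  y(z) = 0.0181-0.3184z
quadratic in z: (1.1183)z²+(0.0429)z+(-0.1585)=0, √Δ=0.8431 → z ∈ {-0.3961, 0.3577}; z = -0.3961 (taking z<0)
x = 0.0625, y = 0.1442

(0.0625, 0.1442, -0.3961)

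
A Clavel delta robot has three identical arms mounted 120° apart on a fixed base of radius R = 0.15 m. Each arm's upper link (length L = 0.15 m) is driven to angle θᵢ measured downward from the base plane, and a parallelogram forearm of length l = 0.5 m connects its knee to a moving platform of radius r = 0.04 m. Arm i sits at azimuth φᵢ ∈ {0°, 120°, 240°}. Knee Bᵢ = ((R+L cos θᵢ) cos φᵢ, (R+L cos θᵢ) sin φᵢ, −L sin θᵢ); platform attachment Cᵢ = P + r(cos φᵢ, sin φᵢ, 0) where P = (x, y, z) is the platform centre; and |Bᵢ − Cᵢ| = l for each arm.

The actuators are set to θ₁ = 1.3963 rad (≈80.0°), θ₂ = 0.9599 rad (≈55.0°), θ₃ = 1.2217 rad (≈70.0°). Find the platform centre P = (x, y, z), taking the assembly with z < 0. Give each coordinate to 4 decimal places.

(-0.0603, 0.0443, -0.6054)

O1 = (0.1360·cos0.0°, 0.1360·sin0.0°, -0.1477) = (0.1360, 0.0000, -0.1477)
O2 = (0.1960·cos120.0°, 0.1960·sin120.0°, -0.1229) = (-0.0980, 0.1698, -0.1229)
φ3=240.0°: virtual centre (-0.0807, -0.1397, -0.1410), radius l
eliminate P² terms by subtracting sphere 1 from 2 and 3
[-0.4681 0.3396 0.0497]·P = 0.0132;  [-0.4334 -0.2794 0.0135]·P = 0.0056
Cramer: x(z) = -0.0201+0.0665z;  y(z) = 0.0112-0.0547z
quadratic in z: (1.0074)z²+(0.2735)z+(-0.2037)=0, √Δ=0.9463 → z ∈ {-0.6054, 0.3340}; z = -0.6054 (taking z<0)
x = -0.0603, y = 0.0443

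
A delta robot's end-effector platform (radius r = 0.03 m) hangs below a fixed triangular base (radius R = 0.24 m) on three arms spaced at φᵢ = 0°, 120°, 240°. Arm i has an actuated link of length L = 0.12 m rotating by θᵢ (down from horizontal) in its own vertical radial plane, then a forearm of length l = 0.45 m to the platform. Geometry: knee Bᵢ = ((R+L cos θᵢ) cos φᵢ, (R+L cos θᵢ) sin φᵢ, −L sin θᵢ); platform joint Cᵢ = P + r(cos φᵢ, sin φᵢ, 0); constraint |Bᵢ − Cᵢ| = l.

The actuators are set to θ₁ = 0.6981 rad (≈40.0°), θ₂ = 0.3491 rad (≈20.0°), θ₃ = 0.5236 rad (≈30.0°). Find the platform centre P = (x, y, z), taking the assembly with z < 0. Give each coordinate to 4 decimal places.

(-0.0293, 0.0162, -0.3813)

arm 1 at φ=0.0°: (R−r)+L cos θ1 = 0.3019;  O1 = (0.3019, 0.0000, -0.0771)
φ2=120.0°: virtual centre (-0.1614, 0.2795, -0.0410), radius l
arm 3 at φ=240.0°: (R−r)+L cos θ3 = 0.3139;  O3 = (-0.1570, -0.2719, -0.0600)
subtract pairs → two planes through P
[-0.9266 0.5590 0.0722]·P = 0.0088;  [-0.9178 -0.5437 0.0343]·P = 0.0050
det = 1.0169;  x = -0.0074+0.0574z,  y = 0.0033+-0.0339z
into |P−O₁|² = l²: 1.0044z² + 0.1185z + -0.1008 = 0;  Δ = 0.4191;  z = -0.3813 or 0.2633 → z<0 root = -0.3813
x = -0.0293, y = 0.0162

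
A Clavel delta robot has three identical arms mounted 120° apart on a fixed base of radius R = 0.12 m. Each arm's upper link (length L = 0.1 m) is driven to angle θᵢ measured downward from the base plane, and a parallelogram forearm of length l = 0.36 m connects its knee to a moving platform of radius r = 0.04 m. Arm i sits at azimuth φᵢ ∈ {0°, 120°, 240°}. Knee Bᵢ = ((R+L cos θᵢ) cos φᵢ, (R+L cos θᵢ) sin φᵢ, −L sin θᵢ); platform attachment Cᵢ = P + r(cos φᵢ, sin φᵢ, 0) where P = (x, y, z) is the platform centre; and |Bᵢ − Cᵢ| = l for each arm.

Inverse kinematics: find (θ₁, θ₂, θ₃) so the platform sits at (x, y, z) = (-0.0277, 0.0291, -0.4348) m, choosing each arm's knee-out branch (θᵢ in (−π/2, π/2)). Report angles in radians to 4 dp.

arm 1 (φ=0.0°): x'=-0.0277, y'=0.0291
  A cos θ + B sin θ = C:  0.1077·cos θ + -0.4348·sin θ = -0.4095
  √(A²+B²)=0.4479;  θ1 = -1.3280+2.7242 ≈ 1.3962
φ2=120.0° → target in arm frame (0.0391, 0.0094)
  e−x'=0.0409;  (l²−L²−(e−x')²−y'²−z²)/2L = -0.3561
  θ2 = atan2(B,A) + arccos(C/0.4367) = 1.0472
rotate P by −φ3: (-0.0114, -0.0385, -0.4348)
  e−x'=0.0914;  (l²−L²−(e−x')²−y'²−z²)/2L = -0.3964
  θ3 = atan2(B,A) + arccos(C/0.4443) = 1.3093

θ₁ = 1.3962, θ₂ = 1.0472, θ₃ = 1.3093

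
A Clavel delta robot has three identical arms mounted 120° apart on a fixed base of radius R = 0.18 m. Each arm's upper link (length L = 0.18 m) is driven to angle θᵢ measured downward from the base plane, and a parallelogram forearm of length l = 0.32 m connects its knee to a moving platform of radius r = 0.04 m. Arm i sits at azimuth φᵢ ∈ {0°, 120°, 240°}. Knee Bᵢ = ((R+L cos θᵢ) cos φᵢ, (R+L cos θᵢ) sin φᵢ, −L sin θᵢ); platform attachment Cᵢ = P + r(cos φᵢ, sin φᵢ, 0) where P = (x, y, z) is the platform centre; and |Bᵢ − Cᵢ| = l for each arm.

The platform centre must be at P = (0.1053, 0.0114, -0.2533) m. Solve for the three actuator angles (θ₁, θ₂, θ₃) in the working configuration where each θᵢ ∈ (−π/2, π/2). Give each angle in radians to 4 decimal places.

θ₁ = 0.0872, θ₂ = 0.9599, θ₃ = 1.0469

φ1=0.0° → target in arm frame (0.1053, 0.0114)
  e−x'=0.0347;  (l²−L²−(e−x')²−y'²−z²)/2L = 0.0125
  γ=atan2(-0.2533,0.0347)=-1.4347;  ψ=arccos(0.0489)=1.5218;  θ1=γ+ψ≈0.0872
arm 2 (φ=120.0°): x'=-0.0428, y'=-0.0969
  A=0.1828, B=-0.2533, C=(l²−L²−A²−y'²−z²)/(2L)=-0.1027
  γ=atan2(-0.2533,0.1828)=-0.9457;  ψ=arccos(-0.3287)=1.9057;  θ2=γ+ψ≈0.9599
φ3=240.0° → target in arm frame (-0.0625, 0.0855)
  e−x'=0.2025;  (l²−L²−(e−x')²−y'²−z²)/2L = -0.1180
  γ=atan2(-0.2533,0.2025)=-0.8963;  ψ=arccos(-0.3639)=1.9432;  θ3=γ+ψ≈1.0469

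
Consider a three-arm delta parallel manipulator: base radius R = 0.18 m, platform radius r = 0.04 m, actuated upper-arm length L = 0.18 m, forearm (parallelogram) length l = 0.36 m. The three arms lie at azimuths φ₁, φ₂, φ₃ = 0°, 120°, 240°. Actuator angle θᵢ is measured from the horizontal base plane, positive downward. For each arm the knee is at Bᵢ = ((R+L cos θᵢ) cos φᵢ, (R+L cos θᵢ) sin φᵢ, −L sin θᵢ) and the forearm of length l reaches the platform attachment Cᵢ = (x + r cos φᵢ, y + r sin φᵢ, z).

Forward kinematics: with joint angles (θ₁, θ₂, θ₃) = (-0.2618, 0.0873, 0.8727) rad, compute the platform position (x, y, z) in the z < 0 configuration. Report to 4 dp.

(0.0680, 0.0728, -0.2061)

φ1=0.0°: virtual centre (0.3139, 0.0000, 0.0466), radius l
arm 2 at φ=120.0°: (R−r)+L cos θ2 = 0.3193;  O2 = (-0.1597, 0.2765, -0.0157)
arm 3 at φ=240.0°: (R−r)+L cos θ3 = 0.2557;  O3 = (-0.1278, -0.2214, -0.1379)
|O₂|²−|O₁|² = 0.0015;  |O₃|²−|O₁|² = -0.0163
[-0.9470 0.5531 -0.1246]·P = 0.0015;  [-0.8834 -0.4429 -0.3690]·P = -0.0163
det = 0.9080;  x = 0.0092+-0.2855z,  y = 0.0185+-0.2636z
sphere 1 gives Az²+Bz+C=0 with A=1.1510, B=0.0711, C=-0.0343;  B²−4AC=0.1627;  roots -0.2061, 0.1444;  negative root z = -0.2061
x = 0.0680, y = 0.0728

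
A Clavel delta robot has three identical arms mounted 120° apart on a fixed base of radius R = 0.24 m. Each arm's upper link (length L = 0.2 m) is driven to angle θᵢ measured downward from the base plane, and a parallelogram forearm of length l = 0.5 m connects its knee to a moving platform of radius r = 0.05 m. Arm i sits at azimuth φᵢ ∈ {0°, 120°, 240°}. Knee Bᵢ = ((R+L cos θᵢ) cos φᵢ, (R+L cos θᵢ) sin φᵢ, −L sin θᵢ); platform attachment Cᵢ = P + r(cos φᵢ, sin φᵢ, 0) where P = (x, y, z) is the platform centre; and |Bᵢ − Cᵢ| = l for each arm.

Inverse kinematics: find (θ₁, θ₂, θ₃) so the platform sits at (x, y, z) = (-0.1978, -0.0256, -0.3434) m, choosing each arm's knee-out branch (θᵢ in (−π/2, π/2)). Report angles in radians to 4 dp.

φ1=0.0° → target in arm frame (-0.1978, -0.0256)
  e−x'=0.3878;  (l²−L²−(e−x')²−y'²−z²)/2L = -0.1474
  √(A²+B²)=0.5180;  θ1 = -0.7248+1.8594 ≈ 1.1346
rotate P by −φ2: (0.0767, 0.1841, -0.3434)
  e−x'=0.1133;  (l²−L²−(e−x')²−y'²−z²)/2L = 0.1134
  θ2 = atan2(B,A) + arccos(C/0.3616) = -0.0003
φ3=240.0° → target in arm frame (0.1211, -0.1585)
  A=0.0689, B=-0.3434, C=(l²−L²−A²−y'²−z²)/(2L)=0.1555
  √(A²+B²)=0.3502;  θ3 = -1.3727+1.1107 ≈ -0.2620

θ₁ = 1.1346, θ₂ = -0.0003, θ₃ = -0.2620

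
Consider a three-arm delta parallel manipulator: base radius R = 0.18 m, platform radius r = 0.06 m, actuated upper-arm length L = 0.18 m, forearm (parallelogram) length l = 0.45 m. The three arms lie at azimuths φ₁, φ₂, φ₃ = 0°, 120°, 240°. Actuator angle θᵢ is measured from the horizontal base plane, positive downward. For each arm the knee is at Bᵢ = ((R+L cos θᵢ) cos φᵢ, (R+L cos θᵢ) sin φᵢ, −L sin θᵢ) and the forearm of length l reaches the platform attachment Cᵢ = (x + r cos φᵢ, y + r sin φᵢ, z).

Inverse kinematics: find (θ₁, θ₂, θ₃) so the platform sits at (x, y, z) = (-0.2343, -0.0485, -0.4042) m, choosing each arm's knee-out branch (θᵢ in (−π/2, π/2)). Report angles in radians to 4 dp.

θ₁ = 1.3963, θ₂ = 0.4365, θ₃ = 0.0873

φ1=0.0° → target in arm frame (-0.2343, -0.0485)
  A=0.3543, B=-0.4042, C=(l²−L²−A²−y'²−z²)/(2L)=-0.3366
  θ1 = atan2(B,A) + arccos(C/0.5375) = 1.3963
φ2=120.0° → target in arm frame (0.0751, 0.2272)
  e−x'=0.0449;  (l²−L²−(e−x')²−y'²−z²)/2L = -0.1303
  γ=atan2(-0.4042,0.0449)=-1.4603;  ψ=arccos(-0.3203)=1.8968;  θ2=γ+ψ≈0.4365
rotate P by −φ3: (0.1592, -0.1787, -0.4042)
  e−x'=-0.0392;  (l²−L²−(e−x')²−y'²−z²)/2L = -0.0742
  γ=atan2(-0.4042,-0.0392)=-1.6674;  ψ=arccos(-0.1828)=1.7547;  θ3=γ+ψ≈0.0873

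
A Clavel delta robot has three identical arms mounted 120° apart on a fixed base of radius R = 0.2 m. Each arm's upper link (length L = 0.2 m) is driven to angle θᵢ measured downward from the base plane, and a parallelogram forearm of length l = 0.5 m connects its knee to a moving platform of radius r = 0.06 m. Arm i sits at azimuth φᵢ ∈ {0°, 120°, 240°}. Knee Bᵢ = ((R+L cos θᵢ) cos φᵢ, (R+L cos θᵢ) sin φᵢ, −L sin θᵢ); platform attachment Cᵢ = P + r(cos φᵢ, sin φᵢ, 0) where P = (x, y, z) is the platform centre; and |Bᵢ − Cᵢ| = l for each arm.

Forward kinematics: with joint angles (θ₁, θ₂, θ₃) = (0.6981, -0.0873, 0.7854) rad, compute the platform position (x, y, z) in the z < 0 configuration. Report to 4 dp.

(-0.0638, 0.1439, -0.4477)

arm 1 at φ=0.0°: e+L cos θ1 = 0.2932;  S1 = (0.2932, 0.0000, -0.1286)
S2 = (0.3392·cos120.0°, 0.3392·sin120.0°, 0.0174) = (-0.1696, 0.2938, 0.0174)
S3 = (0.2814·cos240.0°, 0.2814·sin240.0°, -0.1414) = (-0.1407, -0.2437, -0.1414)
subtract pairs → two planes through P
[-0.9257 0.5876 0.2920]·P = 0.0129;  [-0.8678 -0.4874 -0.0257]·P = -0.0033
Cramer: x(z) = -0.0045+0.1323z;  y(z) = 0.0148-0.2884z
quadratic in z: (1.1007)z²+(0.1698)z+(-0.1446)=0, √Δ=0.8158 → z ∈ {-0.4477, 0.2935}; z = -0.4477 (taking z<0)
x = -0.0638, y = 0.1439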